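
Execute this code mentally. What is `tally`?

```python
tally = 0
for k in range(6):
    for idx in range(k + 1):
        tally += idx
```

Let's trace through this code step by step.

Initialize: tally = 0
Entering loop: for k in range(6):

After execution: tally = 35
35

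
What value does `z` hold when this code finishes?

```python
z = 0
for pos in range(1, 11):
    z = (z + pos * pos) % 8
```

Let's trace through this code step by step.

Initialize: z = 0
Entering loop: for pos in range(1, 11):

After execution: z = 1
1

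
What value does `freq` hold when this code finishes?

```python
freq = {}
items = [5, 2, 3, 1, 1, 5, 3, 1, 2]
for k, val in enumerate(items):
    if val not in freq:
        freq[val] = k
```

Let's trace through this code step by step.

Initialize: freq = {}
Initialize: items = [5, 2, 3, 1, 1, 5, 3, 1, 2]
Entering loop: for k, val in enumerate(items):

After execution: freq = {5: 0, 2: 1, 3: 2, 1: 3}
{5: 0, 2: 1, 3: 2, 1: 3}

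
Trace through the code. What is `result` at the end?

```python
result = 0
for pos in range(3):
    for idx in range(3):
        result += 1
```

Let's trace through this code step by step.

Initialize: result = 0
Entering loop: for pos in range(3):

After execution: result = 9
9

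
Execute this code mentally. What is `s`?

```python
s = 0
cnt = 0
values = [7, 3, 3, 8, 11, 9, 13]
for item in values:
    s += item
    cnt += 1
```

Let's trace through this code step by step.

Initialize: s = 0
Initialize: cnt = 0
Initialize: values = [7, 3, 3, 8, 11, 9, 13]
Entering loop: for item in values:

After execution: s = 54
54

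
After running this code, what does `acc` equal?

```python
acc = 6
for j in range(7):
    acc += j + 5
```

Let's trace through this code step by step.

Initialize: acc = 6
Entering loop: for j in range(7):

After execution: acc = 62
62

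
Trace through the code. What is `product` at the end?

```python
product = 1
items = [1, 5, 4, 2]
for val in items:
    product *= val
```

Let's trace through this code step by step.

Initialize: product = 1
Initialize: items = [1, 5, 4, 2]
Entering loop: for val in items:

After execution: product = 40
40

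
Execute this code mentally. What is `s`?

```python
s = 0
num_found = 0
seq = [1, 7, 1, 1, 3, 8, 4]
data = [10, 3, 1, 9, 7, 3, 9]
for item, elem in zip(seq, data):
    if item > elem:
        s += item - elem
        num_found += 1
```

Let's trace through this code step by step.

Initialize: s = 0
Initialize: num_found = 0
Initialize: seq = [1, 7, 1, 1, 3, 8, 4]
Initialize: data = [10, 3, 1, 9, 7, 3, 9]
Entering loop: for item, elem in zip(seq, data):

After execution: s = 9
9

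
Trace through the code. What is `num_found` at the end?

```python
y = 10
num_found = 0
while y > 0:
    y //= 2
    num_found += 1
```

Let's trace through this code step by step.

Initialize: y = 10
Initialize: num_found = 0
Entering loop: while y > 0:

After execution: num_found = 4
4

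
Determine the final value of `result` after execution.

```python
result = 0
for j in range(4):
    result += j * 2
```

Let's trace through this code step by step.

Initialize: result = 0
Entering loop: for j in range(4):

After execution: result = 12
12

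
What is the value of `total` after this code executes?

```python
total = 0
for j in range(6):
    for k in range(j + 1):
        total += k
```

Let's trace through this code step by step.

Initialize: total = 0
Entering loop: for j in range(6):

After execution: total = 35
35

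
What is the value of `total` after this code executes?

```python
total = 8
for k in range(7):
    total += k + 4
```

Let's trace through this code step by step.

Initialize: total = 8
Entering loop: for k in range(7):

After execution: total = 57
57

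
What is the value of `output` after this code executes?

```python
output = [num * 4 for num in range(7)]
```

Let's trace through this code step by step.

Initialize: output = [num * 4 for num in range(7)]

After execution: output = [0, 4, 8, 12, 16, 20, 24]
[0, 4, 8, 12, 16, 20, 24]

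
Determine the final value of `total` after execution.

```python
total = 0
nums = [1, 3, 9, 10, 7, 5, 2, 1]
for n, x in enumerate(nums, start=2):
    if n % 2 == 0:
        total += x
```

Let's trace through this code step by step.

Initialize: total = 0
Initialize: nums = [1, 3, 9, 10, 7, 5, 2, 1]
Entering loop: for n, x in enumerate(nums, start=2):

After execution: total = 19
19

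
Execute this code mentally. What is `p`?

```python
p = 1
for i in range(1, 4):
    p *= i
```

Let's trace through this code step by step.

Initialize: p = 1
Entering loop: for i in range(1, 4):

After execution: p = 6
6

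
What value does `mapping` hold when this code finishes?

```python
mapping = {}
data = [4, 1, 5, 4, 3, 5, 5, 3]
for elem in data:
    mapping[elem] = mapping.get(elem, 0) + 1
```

Let's trace through this code step by step.

Initialize: mapping = {}
Initialize: data = [4, 1, 5, 4, 3, 5, 5, 3]
Entering loop: for elem in data:

After execution: mapping = {4: 2, 1: 1, 5: 3, 3: 2}
{4: 2, 1: 1, 5: 3, 3: 2}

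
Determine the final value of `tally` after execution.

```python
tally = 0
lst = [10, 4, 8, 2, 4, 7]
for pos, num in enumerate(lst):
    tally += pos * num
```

Let's trace through this code step by step.

Initialize: tally = 0
Initialize: lst = [10, 4, 8, 2, 4, 7]
Entering loop: for pos, num in enumerate(lst):

After execution: tally = 77
77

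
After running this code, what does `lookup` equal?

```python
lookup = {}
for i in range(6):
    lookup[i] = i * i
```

Let's trace through this code step by step.

Initialize: lookup = {}
Entering loop: for i in range(6):

After execution: lookup = {0: 0, 1: 1, 2: 4, 3: 9, 4: 16, 5: 25}
{0: 0, 1: 1, 2: 4, 3: 9, 4: 16, 5: 25}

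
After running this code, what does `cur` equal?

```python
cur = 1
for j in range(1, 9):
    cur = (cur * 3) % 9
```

Let's trace through this code step by step.

Initialize: cur = 1
Entering loop: for j in range(1, 9):

After execution: cur = 0
0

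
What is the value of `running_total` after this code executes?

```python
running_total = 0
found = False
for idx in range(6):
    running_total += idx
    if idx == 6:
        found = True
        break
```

Let's trace through this code step by step.

Initialize: running_total = 0
Initialize: found = False
Entering loop: for idx in range(6):

After execution: running_total = 15
15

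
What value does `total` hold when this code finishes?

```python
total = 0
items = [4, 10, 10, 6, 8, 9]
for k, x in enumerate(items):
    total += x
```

Let's trace through this code step by step.

Initialize: total = 0
Initialize: items = [4, 10, 10, 6, 8, 9]
Entering loop: for k, x in enumerate(items):

After execution: total = 47
47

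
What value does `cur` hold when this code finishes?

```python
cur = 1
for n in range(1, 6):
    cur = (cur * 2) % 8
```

Let's trace through this code step by step.

Initialize: cur = 1
Entering loop: for n in range(1, 6):

After execution: cur = 0
0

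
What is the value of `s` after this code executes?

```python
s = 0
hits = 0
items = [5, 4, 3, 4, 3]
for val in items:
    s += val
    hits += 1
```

Let's trace through this code step by step.

Initialize: s = 0
Initialize: hits = 0
Initialize: items = [5, 4, 3, 4, 3]
Entering loop: for val in items:

After execution: s = 19
19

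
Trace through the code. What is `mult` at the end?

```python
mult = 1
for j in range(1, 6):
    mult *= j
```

Let's trace through this code step by step.

Initialize: mult = 1
Entering loop: for j in range(1, 6):

After execution: mult = 120
120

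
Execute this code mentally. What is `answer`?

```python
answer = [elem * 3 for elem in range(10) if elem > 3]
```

Let's trace through this code step by step.

Initialize: answer = [elem * 3 for elem in range(10) if elem > 3]

After execution: answer = [12, 15, 18, 21, 24, 27]
[12, 15, 18, 21, 24, 27]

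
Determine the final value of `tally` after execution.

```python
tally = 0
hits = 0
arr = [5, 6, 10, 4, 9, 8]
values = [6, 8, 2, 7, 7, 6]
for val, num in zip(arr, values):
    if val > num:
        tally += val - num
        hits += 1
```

Let's trace through this code step by step.

Initialize: tally = 0
Initialize: hits = 0
Initialize: arr = [5, 6, 10, 4, 9, 8]
Initialize: values = [6, 8, 2, 7, 7, 6]
Entering loop: for val, num in zip(arr, values):

After execution: tally = 12
12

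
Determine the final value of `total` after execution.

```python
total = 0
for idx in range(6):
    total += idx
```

Let's trace through this code step by step.

Initialize: total = 0
Entering loop: for idx in range(6):

After execution: total = 15
15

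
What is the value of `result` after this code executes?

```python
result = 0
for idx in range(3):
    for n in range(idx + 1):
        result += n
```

Let's trace through this code step by step.

Initialize: result = 0
Entering loop: for idx in range(3):

After execution: result = 4
4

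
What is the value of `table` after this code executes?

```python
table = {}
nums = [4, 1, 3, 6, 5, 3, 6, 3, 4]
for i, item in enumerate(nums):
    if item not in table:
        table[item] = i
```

Let's trace through this code step by step.

Initialize: table = {}
Initialize: nums = [4, 1, 3, 6, 5, 3, 6, 3, 4]
Entering loop: for i, item in enumerate(nums):

After execution: table = {4: 0, 1: 1, 3: 2, 6: 3, 5: 4}
{4: 0, 1: 1, 3: 2, 6: 3, 5: 4}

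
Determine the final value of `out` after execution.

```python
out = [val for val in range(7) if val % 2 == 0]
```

Let's trace through this code step by step.

Initialize: out = [val for val in range(7) if val % 2 == 0]

After execution: out = [0, 2, 4, 6]
[0, 2, 4, 6]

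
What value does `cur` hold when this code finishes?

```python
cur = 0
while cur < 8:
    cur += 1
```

Let's trace through this code step by step.

Initialize: cur = 0
Entering loop: while cur < 8:

After execution: cur = 8
8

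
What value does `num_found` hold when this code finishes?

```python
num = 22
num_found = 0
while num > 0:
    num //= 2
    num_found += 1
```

Let's trace through this code step by step.

Initialize: num = 22
Initialize: num_found = 0
Entering loop: while num > 0:

After execution: num_found = 5
5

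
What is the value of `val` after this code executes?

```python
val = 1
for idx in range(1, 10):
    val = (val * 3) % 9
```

Let's trace through this code step by step.

Initialize: val = 1
Entering loop: for idx in range(1, 10):

After execution: val = 0
0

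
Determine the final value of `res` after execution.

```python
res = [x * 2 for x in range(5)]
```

Let's trace through this code step by step.

Initialize: res = [x * 2 for x in range(5)]

After execution: res = [0, 2, 4, 6, 8]
[0, 2, 4, 6, 8]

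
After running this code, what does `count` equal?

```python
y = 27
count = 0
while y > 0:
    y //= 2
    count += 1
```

Let's trace through this code step by step.

Initialize: y = 27
Initialize: count = 0
Entering loop: while y > 0:

After execution: count = 5
5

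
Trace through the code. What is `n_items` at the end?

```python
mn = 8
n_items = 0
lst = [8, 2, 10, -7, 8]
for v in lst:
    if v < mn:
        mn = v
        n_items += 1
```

Let's trace through this code step by step.

Initialize: mn = 8
Initialize: n_items = 0
Initialize: lst = [8, 2, 10, -7, 8]
Entering loop: for v in lst:

After execution: n_items = 2
2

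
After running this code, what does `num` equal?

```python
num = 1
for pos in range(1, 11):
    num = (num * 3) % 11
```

Let's trace through this code step by step.

Initialize: num = 1
Entering loop: for pos in range(1, 11):

After execution: num = 1
1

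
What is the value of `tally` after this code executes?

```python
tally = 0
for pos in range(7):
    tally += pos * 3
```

Let's trace through this code step by step.

Initialize: tally = 0
Entering loop: for pos in range(7):

After execution: tally = 63
63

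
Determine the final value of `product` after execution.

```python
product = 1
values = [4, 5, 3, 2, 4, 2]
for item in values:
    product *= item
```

Let's trace through this code step by step.

Initialize: product = 1
Initialize: values = [4, 5, 3, 2, 4, 2]
Entering loop: for item in values:

After execution: product = 960
960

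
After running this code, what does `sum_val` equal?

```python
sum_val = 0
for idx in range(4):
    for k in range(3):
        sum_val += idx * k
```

Let's trace through this code step by step.

Initialize: sum_val = 0
Entering loop: for idx in range(4):

After execution: sum_val = 18
18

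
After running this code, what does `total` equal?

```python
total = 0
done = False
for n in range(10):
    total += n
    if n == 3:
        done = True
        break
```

Let's trace through this code step by step.

Initialize: total = 0
Initialize: done = False
Entering loop: for n in range(10):

After execution: total = 6
6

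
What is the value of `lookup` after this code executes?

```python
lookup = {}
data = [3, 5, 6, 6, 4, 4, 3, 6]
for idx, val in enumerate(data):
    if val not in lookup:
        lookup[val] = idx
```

Let's trace through this code step by step.

Initialize: lookup = {}
Initialize: data = [3, 5, 6, 6, 4, 4, 3, 6]
Entering loop: for idx, val in enumerate(data):

After execution: lookup = {3: 0, 5: 1, 6: 2, 4: 4}
{3: 0, 5: 1, 6: 2, 4: 4}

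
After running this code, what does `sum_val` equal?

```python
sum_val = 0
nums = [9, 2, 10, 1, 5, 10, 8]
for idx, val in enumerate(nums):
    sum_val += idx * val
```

Let's trace through this code step by step.

Initialize: sum_val = 0
Initialize: nums = [9, 2, 10, 1, 5, 10, 8]
Entering loop: for idx, val in enumerate(nums):

After execution: sum_val = 143
143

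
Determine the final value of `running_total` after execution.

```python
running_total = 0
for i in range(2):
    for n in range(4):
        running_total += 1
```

Let's trace through this code step by step.

Initialize: running_total = 0
Entering loop: for i in range(2):

After execution: running_total = 8
8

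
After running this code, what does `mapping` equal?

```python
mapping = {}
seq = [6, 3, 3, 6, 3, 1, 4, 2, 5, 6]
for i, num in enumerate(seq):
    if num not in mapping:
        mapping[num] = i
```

Let's trace through this code step by step.

Initialize: mapping = {}
Initialize: seq = [6, 3, 3, 6, 3, 1, 4, 2, 5, 6]
Entering loop: for i, num in enumerate(seq):

After execution: mapping = {6: 0, 3: 1, 1: 5, 4: 6, 2: 7, 5: 8}
{6: 0, 3: 1, 1: 5, 4: 6, 2: 7, 5: 8}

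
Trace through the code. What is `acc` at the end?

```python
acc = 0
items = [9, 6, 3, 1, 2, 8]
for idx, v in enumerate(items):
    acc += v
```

Let's trace through this code step by step.

Initialize: acc = 0
Initialize: items = [9, 6, 3, 1, 2, 8]
Entering loop: for idx, v in enumerate(items):

After execution: acc = 29
29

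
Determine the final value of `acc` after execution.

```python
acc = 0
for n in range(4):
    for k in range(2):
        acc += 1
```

Let's trace through this code step by step.

Initialize: acc = 0
Entering loop: for n in range(4):

After execution: acc = 8
8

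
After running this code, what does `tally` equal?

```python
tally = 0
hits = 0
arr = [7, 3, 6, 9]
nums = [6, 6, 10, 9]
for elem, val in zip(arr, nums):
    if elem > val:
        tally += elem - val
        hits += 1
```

Let's trace through this code step by step.

Initialize: tally = 0
Initialize: hits = 0
Initialize: arr = [7, 3, 6, 9]
Initialize: nums = [6, 6, 10, 9]
Entering loop: for elem, val in zip(arr, nums):

After execution: tally = 1
1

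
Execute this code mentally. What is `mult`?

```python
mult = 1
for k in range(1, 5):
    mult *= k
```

Let's trace through this code step by step.

Initialize: mult = 1
Entering loop: for k in range(1, 5):

After execution: mult = 24
24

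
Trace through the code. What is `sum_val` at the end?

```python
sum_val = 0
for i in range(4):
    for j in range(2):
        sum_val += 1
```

Let's trace through this code step by step.

Initialize: sum_val = 0
Entering loop: for i in range(4):

After execution: sum_val = 8
8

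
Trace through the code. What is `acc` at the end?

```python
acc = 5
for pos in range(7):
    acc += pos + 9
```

Let's trace through this code step by step.

Initialize: acc = 5
Entering loop: for pos in range(7):

After execution: acc = 89
89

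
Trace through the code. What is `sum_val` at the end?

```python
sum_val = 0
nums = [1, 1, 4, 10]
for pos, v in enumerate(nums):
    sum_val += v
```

Let's trace through this code step by step.

Initialize: sum_val = 0
Initialize: nums = [1, 1, 4, 10]
Entering loop: for pos, v in enumerate(nums):

After execution: sum_val = 16
16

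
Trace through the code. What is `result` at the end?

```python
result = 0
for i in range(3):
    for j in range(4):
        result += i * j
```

Let's trace through this code step by step.

Initialize: result = 0
Entering loop: for i in range(3):

After execution: result = 18
18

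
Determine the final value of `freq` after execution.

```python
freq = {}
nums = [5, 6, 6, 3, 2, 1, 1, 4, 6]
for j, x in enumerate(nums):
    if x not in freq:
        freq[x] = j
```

Let's trace through this code step by step.

Initialize: freq = {}
Initialize: nums = [5, 6, 6, 3, 2, 1, 1, 4, 6]
Entering loop: for j, x in enumerate(nums):

After execution: freq = {5: 0, 6: 1, 3: 3, 2: 4, 1: 5, 4: 7}
{5: 0, 6: 1, 3: 3, 2: 4, 1: 5, 4: 7}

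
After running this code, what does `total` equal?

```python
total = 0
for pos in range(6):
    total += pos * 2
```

Let's trace through this code step by step.

Initialize: total = 0
Entering loop: for pos in range(6):

After execution: total = 30
30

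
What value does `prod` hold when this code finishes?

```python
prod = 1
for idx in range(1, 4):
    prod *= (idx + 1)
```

Let's trace through this code step by step.

Initialize: prod = 1
Entering loop: for idx in range(1, 4):

After execution: prod = 24
24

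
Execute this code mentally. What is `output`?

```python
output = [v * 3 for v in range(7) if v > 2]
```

Let's trace through this code step by step.

Initialize: output = [v * 3 for v in range(7) if v > 2]

After execution: output = [9, 12, 15, 18]
[9, 12, 15, 18]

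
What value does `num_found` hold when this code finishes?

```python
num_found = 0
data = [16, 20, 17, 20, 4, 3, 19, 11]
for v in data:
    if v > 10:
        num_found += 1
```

Let's trace through this code step by step.

Initialize: num_found = 0
Initialize: data = [16, 20, 17, 20, 4, 3, 19, 11]
Entering loop: for v in data:

After execution: num_found = 6
6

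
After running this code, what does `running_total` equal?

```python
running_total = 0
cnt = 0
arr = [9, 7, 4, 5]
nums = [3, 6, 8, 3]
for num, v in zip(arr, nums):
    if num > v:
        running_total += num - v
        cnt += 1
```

Let's trace through this code step by step.

Initialize: running_total = 0
Initialize: cnt = 0
Initialize: arr = [9, 7, 4, 5]
Initialize: nums = [3, 6, 8, 3]
Entering loop: for num, v in zip(arr, nums):

After execution: running_total = 9
9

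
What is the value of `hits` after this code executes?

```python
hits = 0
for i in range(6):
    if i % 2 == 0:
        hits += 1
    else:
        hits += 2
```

Let's trace through this code step by step.

Initialize: hits = 0
Entering loop: for i in range(6):

After execution: hits = 9
9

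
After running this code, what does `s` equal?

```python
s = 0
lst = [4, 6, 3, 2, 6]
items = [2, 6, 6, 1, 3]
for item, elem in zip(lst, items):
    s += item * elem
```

Let's trace through this code step by step.

Initialize: s = 0
Initialize: lst = [4, 6, 3, 2, 6]
Initialize: items = [2, 6, 6, 1, 3]
Entering loop: for item, elem in zip(lst, items):

After execution: s = 82
82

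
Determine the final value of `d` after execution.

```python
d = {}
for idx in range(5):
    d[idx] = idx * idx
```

Let's trace through this code step by step.

Initialize: d = {}
Entering loop: for idx in range(5):

After execution: d = {0: 0, 1: 1, 2: 4, 3: 9, 4: 16}
{0: 0, 1: 1, 2: 4, 3: 9, 4: 16}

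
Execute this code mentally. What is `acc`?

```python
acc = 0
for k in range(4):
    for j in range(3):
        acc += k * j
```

Let's trace through this code step by step.

Initialize: acc = 0
Entering loop: for k in range(4):

After execution: acc = 18
18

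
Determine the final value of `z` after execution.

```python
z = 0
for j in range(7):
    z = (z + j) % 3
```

Let's trace through this code step by step.

Initialize: z = 0
Entering loop: for j in range(7):

After execution: z = 0
0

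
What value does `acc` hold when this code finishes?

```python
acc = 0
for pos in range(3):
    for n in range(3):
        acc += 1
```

Let's trace through this code step by step.

Initialize: acc = 0
Entering loop: for pos in range(3):

After execution: acc = 9
9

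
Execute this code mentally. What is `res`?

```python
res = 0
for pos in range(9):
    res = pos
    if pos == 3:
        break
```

Let's trace through this code step by step.

Initialize: res = 0
Entering loop: for pos in range(9):

After execution: res = 3
3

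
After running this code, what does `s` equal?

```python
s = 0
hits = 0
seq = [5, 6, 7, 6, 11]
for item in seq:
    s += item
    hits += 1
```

Let's trace through this code step by step.

Initialize: s = 0
Initialize: hits = 0
Initialize: seq = [5, 6, 7, 6, 11]
Entering loop: for item in seq:

After execution: s = 35
35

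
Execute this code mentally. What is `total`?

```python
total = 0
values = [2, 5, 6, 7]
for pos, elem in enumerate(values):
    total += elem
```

Let's trace through this code step by step.

Initialize: total = 0
Initialize: values = [2, 5, 6, 7]
Entering loop: for pos, elem in enumerate(values):

After execution: total = 20
20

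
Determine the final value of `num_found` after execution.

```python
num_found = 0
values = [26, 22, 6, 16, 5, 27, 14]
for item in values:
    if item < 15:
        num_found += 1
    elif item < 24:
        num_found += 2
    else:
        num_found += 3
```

Let's trace through this code step by step.

Initialize: num_found = 0
Initialize: values = [26, 22, 6, 16, 5, 27, 14]
Entering loop: for item in values:

After execution: num_found = 13
13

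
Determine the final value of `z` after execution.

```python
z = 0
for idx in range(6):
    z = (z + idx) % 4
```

Let's trace through this code step by step.

Initialize: z = 0
Entering loop: for idx in range(6):

After execution: z = 3
3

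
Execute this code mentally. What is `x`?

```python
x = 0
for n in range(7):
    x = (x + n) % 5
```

Let's trace through this code step by step.

Initialize: x = 0
Entering loop: for n in range(7):

After execution: x = 1
1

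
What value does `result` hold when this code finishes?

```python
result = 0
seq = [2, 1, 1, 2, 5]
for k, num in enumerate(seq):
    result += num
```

Let's trace through this code step by step.

Initialize: result = 0
Initialize: seq = [2, 1, 1, 2, 5]
Entering loop: for k, num in enumerate(seq):

After execution: result = 11
11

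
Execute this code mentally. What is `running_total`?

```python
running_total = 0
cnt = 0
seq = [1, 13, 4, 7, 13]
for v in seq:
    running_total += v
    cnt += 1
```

Let's trace through this code step by step.

Initialize: running_total = 0
Initialize: cnt = 0
Initialize: seq = [1, 13, 4, 7, 13]
Entering loop: for v in seq:

After execution: running_total = 38
38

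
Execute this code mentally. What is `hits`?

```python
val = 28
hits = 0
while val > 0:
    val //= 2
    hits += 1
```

Let's trace through this code step by step.

Initialize: val = 28
Initialize: hits = 0
Entering loop: while val > 0:

After execution: hits = 5
5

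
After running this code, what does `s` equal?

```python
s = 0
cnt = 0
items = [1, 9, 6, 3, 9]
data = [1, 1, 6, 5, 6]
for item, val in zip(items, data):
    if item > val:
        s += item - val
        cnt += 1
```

Let's trace through this code step by step.

Initialize: s = 0
Initialize: cnt = 0
Initialize: items = [1, 9, 6, 3, 9]
Initialize: data = [1, 1, 6, 5, 6]
Entering loop: for item, val in zip(items, data):

After execution: s = 11
11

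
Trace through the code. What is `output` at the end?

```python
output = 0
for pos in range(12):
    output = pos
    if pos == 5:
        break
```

Let's trace through this code step by step.

Initialize: output = 0
Entering loop: for pos in range(12):

After execution: output = 5
5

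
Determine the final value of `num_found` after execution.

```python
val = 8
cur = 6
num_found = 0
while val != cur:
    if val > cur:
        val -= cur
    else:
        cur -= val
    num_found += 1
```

Let's trace through this code step by step.

Initialize: val = 8
Initialize: cur = 6
Initialize: num_found = 0
Entering loop: while val != cur:

After execution: num_found = 3
3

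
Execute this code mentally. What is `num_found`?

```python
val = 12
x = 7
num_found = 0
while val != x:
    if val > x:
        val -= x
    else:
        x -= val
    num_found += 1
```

Let's trace through this code step by step.

Initialize: val = 12
Initialize: x = 7
Initialize: num_found = 0
Entering loop: while val != x:

After execution: num_found = 5
5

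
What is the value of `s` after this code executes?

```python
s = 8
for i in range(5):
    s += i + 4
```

Let's trace through this code step by step.

Initialize: s = 8
Entering loop: for i in range(5):

After execution: s = 38
38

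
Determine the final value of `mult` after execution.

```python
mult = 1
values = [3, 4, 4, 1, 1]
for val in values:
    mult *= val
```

Let's trace through this code step by step.

Initialize: mult = 1
Initialize: values = [3, 4, 4, 1, 1]
Entering loop: for val in values:

After execution: mult = 48
48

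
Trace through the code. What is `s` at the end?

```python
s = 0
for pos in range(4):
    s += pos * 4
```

Let's trace through this code step by step.

Initialize: s = 0
Entering loop: for pos in range(4):

After execution: s = 24
24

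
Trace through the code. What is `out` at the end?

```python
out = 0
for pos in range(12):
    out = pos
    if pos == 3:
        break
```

Let's trace through this code step by step.

Initialize: out = 0
Entering loop: for pos in range(12):

After execution: out = 3
3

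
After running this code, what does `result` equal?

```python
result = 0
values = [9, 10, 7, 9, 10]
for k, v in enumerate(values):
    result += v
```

Let's trace through this code step by step.

Initialize: result = 0
Initialize: values = [9, 10, 7, 9, 10]
Entering loop: for k, v in enumerate(values):

After execution: result = 45
45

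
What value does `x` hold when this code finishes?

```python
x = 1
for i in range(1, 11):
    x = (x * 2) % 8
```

Let's trace through this code step by step.

Initialize: x = 1
Entering loop: for i in range(1, 11):

After execution: x = 0
0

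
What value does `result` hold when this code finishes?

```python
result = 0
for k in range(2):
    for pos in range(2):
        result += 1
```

Let's trace through this code step by step.

Initialize: result = 0
Entering loop: for k in range(2):

After execution: result = 4
4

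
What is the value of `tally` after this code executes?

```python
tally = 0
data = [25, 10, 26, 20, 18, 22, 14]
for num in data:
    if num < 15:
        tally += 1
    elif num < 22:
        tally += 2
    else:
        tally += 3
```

Let's trace through this code step by step.

Initialize: tally = 0
Initialize: data = [25, 10, 26, 20, 18, 22, 14]
Entering loop: for num in data:

After execution: tally = 15
15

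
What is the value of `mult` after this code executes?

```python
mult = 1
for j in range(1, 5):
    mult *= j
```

Let's trace through this code step by step.

Initialize: mult = 1
Entering loop: for j in range(1, 5):

After execution: mult = 24
24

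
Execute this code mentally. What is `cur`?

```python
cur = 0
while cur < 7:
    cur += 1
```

Let's trace through this code step by step.

Initialize: cur = 0
Entering loop: while cur < 7:

After execution: cur = 7
7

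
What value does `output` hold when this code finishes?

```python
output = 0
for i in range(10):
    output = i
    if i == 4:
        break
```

Let's trace through this code step by step.

Initialize: output = 0
Entering loop: for i in range(10):

After execution: output = 4
4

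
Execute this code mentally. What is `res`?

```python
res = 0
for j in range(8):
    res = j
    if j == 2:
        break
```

Let's trace through this code step by step.

Initialize: res = 0
Entering loop: for j in range(8):

After execution: res = 2
2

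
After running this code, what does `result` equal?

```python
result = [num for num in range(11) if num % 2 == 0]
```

Let's trace through this code step by step.

Initialize: result = [num for num in range(11) if num % 2 == 0]

After execution: result = [0, 2, 4, 6, 8, 10]
[0, 2, 4, 6, 8, 10]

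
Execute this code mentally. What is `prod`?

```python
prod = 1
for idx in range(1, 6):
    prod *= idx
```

Let's trace through this code step by step.

Initialize: prod = 1
Entering loop: for idx in range(1, 6):

After execution: prod = 120
120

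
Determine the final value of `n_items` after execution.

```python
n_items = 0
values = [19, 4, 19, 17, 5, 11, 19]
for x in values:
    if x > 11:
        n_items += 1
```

Let's trace through this code step by step.

Initialize: n_items = 0
Initialize: values = [19, 4, 19, 17, 5, 11, 19]
Entering loop: for x in values:

After execution: n_items = 4
4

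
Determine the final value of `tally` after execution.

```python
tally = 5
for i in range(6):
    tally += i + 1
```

Let's trace through this code step by step.

Initialize: tally = 5
Entering loop: for i in range(6):

After execution: tally = 26
26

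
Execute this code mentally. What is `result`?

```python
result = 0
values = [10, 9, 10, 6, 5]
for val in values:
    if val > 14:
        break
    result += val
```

Let's trace through this code step by step.

Initialize: result = 0
Initialize: values = [10, 9, 10, 6, 5]
Entering loop: for val in values:

After execution: result = 40
40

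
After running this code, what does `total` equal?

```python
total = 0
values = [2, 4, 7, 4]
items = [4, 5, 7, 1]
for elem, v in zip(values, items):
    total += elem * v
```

Let's trace through this code step by step.

Initialize: total = 0
Initialize: values = [2, 4, 7, 4]
Initialize: items = [4, 5, 7, 1]
Entering loop: for elem, v in zip(values, items):

After execution: total = 81
81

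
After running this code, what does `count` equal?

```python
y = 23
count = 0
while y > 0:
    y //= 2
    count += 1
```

Let's trace through this code step by step.

Initialize: y = 23
Initialize: count = 0
Entering loop: while y > 0:

After execution: count = 5
5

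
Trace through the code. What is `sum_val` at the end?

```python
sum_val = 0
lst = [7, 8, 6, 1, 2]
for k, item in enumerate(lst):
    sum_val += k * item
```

Let's trace through this code step by step.

Initialize: sum_val = 0
Initialize: lst = [7, 8, 6, 1, 2]
Entering loop: for k, item in enumerate(lst):

After execution: sum_val = 31
31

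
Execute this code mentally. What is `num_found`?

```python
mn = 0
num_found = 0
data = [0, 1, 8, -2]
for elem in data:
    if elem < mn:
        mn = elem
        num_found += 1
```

Let's trace through this code step by step.

Initialize: mn = 0
Initialize: num_found = 0
Initialize: data = [0, 1, 8, -2]
Entering loop: for elem in data:

After execution: num_found = 1
1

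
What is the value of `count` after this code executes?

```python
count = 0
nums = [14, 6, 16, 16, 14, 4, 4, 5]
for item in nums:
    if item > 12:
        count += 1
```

Let's trace through this code step by step.

Initialize: count = 0
Initialize: nums = [14, 6, 16, 16, 14, 4, 4, 5]
Entering loop: for item in nums:

After execution: count = 4
4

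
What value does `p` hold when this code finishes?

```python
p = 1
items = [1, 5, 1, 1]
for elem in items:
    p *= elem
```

Let's trace through this code step by step.

Initialize: p = 1
Initialize: items = [1, 5, 1, 1]
Entering loop: for elem in items:

After execution: p = 5
5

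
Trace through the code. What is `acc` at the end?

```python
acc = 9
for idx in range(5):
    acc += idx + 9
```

Let's trace through this code step by step.

Initialize: acc = 9
Entering loop: for idx in range(5):

After execution: acc = 64
64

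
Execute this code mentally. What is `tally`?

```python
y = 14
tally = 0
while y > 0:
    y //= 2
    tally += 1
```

Let's trace through this code step by step.

Initialize: y = 14
Initialize: tally = 0
Entering loop: while y > 0:

After execution: tally = 4
4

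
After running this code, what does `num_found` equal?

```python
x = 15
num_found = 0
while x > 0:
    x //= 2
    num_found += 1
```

Let's trace through this code step by step.

Initialize: x = 15
Initialize: num_found = 0
Entering loop: while x > 0:

After execution: num_found = 4
4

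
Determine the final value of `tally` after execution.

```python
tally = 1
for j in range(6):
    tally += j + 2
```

Let's trace through this code step by step.

Initialize: tally = 1
Entering loop: for j in range(6):

After execution: tally = 28
28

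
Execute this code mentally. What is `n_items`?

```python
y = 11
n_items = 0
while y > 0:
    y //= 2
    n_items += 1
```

Let's trace through this code step by step.

Initialize: y = 11
Initialize: n_items = 0
Entering loop: while y > 0:

After execution: n_items = 4
4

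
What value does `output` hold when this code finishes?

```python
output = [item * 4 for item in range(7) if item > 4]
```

Let's trace through this code step by step.

Initialize: output = [item * 4 for item in range(7) if item > 4]

After execution: output = [20, 24]
[20, 24]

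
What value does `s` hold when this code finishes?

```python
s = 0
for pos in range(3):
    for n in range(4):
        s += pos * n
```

Let's trace through this code step by step.

Initialize: s = 0
Entering loop: for pos in range(3):

After execution: s = 18
18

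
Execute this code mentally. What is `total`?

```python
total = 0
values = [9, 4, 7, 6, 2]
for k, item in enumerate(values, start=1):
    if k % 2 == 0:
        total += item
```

Let's trace through this code step by step.

Initialize: total = 0
Initialize: values = [9, 4, 7, 6, 2]
Entering loop: for k, item in enumerate(values, start=1):

After execution: total = 10
10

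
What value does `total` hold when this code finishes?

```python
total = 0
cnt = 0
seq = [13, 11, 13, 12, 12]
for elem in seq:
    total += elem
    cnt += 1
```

Let's trace through this code step by step.

Initialize: total = 0
Initialize: cnt = 0
Initialize: seq = [13, 11, 13, 12, 12]
Entering loop: for elem in seq:

After execution: total = 61
61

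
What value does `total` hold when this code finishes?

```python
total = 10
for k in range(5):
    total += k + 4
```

Let's trace through this code step by step.

Initialize: total = 10
Entering loop: for k in range(5):

After execution: total = 40
40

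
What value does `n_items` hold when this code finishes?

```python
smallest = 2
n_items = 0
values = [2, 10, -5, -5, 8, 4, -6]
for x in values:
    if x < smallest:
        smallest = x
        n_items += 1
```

Let's trace through this code step by step.

Initialize: smallest = 2
Initialize: n_items = 0
Initialize: values = [2, 10, -5, -5, 8, 4, -6]
Entering loop: for x in values:

After execution: n_items = 2
2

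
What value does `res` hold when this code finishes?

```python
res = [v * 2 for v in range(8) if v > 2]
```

Let's trace through this code step by step.

Initialize: res = [v * 2 for v in range(8) if v > 2]

After execution: res = [6, 8, 10, 12, 14]
[6, 8, 10, 12, 14]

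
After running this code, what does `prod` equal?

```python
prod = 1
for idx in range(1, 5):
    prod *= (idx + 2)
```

Let's trace through this code step by step.

Initialize: prod = 1
Entering loop: for idx in range(1, 5):

After execution: prod = 360
360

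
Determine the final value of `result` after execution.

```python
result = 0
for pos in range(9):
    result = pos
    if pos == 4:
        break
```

Let's trace through this code step by step.

Initialize: result = 0
Entering loop: for pos in range(9):

After execution: result = 4
4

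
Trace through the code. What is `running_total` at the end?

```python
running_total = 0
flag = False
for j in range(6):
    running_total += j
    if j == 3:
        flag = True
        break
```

Let's trace through this code step by step.

Initialize: running_total = 0
Initialize: flag = False
Entering loop: for j in range(6):

After execution: running_total = 6
6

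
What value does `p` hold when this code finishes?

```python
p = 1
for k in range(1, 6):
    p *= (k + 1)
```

Let's trace through this code step by step.

Initialize: p = 1
Entering loop: for k in range(1, 6):

After execution: p = 720
720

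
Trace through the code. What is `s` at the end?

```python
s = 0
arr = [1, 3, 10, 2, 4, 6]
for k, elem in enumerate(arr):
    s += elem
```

Let's trace through this code step by step.

Initialize: s = 0
Initialize: arr = [1, 3, 10, 2, 4, 6]
Entering loop: for k, elem in enumerate(arr):

After execution: s = 26
26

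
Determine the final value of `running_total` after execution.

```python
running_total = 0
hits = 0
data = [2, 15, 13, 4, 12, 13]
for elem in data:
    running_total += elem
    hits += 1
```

Let's trace through this code step by step.

Initialize: running_total = 0
Initialize: hits = 0
Initialize: data = [2, 15, 13, 4, 12, 13]
Entering loop: for elem in data:

After execution: running_total = 59
59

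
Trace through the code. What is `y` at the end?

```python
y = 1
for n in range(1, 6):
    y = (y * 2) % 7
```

Let's trace through this code step by step.

Initialize: y = 1
Entering loop: for n in range(1, 6):

After execution: y = 4
4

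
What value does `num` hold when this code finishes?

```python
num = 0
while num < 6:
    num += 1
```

Let's trace through this code step by step.

Initialize: num = 0
Entering loop: while num < 6:

After execution: num = 6
6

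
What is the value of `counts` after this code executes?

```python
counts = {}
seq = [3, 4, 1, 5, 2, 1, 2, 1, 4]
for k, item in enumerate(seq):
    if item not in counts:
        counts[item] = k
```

Let's trace through this code step by step.

Initialize: counts = {}
Initialize: seq = [3, 4, 1, 5, 2, 1, 2, 1, 4]
Entering loop: for k, item in enumerate(seq):

After execution: counts = {3: 0, 4: 1, 1: 2, 5: 3, 2: 4}
{3: 0, 4: 1, 1: 2, 5: 3, 2: 4}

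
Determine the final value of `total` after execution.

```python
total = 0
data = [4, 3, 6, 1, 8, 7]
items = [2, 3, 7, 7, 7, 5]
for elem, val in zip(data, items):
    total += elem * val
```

Let's trace through this code step by step.

Initialize: total = 0
Initialize: data = [4, 3, 6, 1, 8, 7]
Initialize: items = [2, 3, 7, 7, 7, 5]
Entering loop: for elem, val in zip(data, items):

After execution: total = 157
157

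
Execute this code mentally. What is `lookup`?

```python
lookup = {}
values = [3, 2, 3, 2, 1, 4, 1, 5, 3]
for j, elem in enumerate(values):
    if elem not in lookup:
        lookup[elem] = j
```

Let's trace through this code step by step.

Initialize: lookup = {}
Initialize: values = [3, 2, 3, 2, 1, 4, 1, 5, 3]
Entering loop: for j, elem in enumerate(values):

After execution: lookup = {3: 0, 2: 1, 1: 4, 4: 5, 5: 7}
{3: 0, 2: 1, 1: 4, 4: 5, 5: 7}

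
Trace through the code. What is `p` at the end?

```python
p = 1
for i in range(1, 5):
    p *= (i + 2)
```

Let's trace through this code step by step.

Initialize: p = 1
Entering loop: for i in range(1, 5):

After execution: p = 360
360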